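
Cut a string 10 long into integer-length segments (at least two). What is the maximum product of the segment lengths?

36

Fill g[k] for k=2..10: at each k try every first piece i and multiply by the better of (k−i) uncut or g[k−i].
g[2] = 1*max(1,0) = 1*1 = 1
g[3] = 1*max(2,1) = 1*2 = 2
g[4] = 2*max(2,1) = 2*2 = 4
g[5] = 2*max(3,2) = 2*3 = 6
g[6] = 3*max(3,2) = 3*3 = 9
g[7] = 2*max(5,6) = 2*6 = 12
g[8] = 2*max(6,9) = 2*9 = 18
g[9] = 3*max(6,9) = 3*9 = 27
g[10] = 2*max(8,18) = 2*18 = 36
One optimal split: 3 + 3 + 2 + 2; product 3*3*2*2 = 36.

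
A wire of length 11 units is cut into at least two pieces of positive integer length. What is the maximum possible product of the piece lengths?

Let m[k] be the best product for length k (with at least one cut). For each first piece i, the rest contributes max(k−i, m[k−i]).
m[2] = 1·max(1,0) = 1·1 = 1
m[3] = 1·max(2,1) = 1·2 = 2
m[4] = 2·max(2,1) = 2·2 = 4
m[5] = 2·max(3,2) = 2·3 = 6
m[6] = 3·max(3,2) = 3·3 = 9
m[7] = 2·max(5,6) = 2·6 = 12
m[8] = 2·max(6,9) = 2·9 = 18
m[9] = 3·max(6,9) = 3·9 = 27
m[10] = 2·max(8,18) = 2·18 = 36
m[11] = 2·max(9,27) = 2·27 = 54
One optimal split: 3 + 3 + 3 + 2; product 3·3·3·2 = 54.

54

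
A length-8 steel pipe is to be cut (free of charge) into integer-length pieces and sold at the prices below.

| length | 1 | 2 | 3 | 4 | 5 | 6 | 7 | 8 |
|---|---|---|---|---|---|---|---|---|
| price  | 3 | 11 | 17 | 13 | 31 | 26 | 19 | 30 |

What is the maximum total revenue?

Build r[k] bottom-up: r[k] = max over allowed piece i of (p[i] + r[k−i]).
r[1] = 3
r[2] = max(3+3, 11+0) = 11
r[3] = max(3+11, 11+3, 17+0) = 17
r[4] = max(3+17, 11+11, 17+3, 13+0) = 22
r[5] = max(3+22, 11+17, 17+11, 13+3, 31+0) = 31
r[6] = max(3+31, 11+22, 17+17, 13+11, 31+3, 26+0) = 34
r[7] = max(3+34, 11+31, 17+22, …, 26+3, 19+0) = 42
r[8] = max(3+42, 11+34, 17+31, …, 19+3, 30+0) = 48
One optimal cutting: 5 + 3 → $31 + $17 = $48.

48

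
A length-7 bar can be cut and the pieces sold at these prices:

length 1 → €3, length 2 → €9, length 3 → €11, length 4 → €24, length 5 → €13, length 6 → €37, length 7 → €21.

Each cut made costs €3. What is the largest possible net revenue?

Let v[k] be the best obtainable value from length k. For each k, try every first piece i and keep the best of price[i] + v[k−i] minus the 3 cut fee when i<k.
v[1] = 3
v[2] = max(3+3-3, 9+0) = 9
v[3] = max(3+9-3, 9+3-3, 11+0) = 11
v[4] = max(3+11-3, 9+9-3, 11+3-3, 24+0) = 24
v[5] = max(3+24-3, 9+11-3, 11+9-3, 24+3-3, 13+0) = 24
v[6] = max(3+24-3, 9+24-3, 11+11-3, 24+9-3, 13+3-3, 37+0) = 37
v[7] = max(3+37-3, 9+24-3, 11+24-3, …, 37+3-3, 21+0) = 37
One optimal plan: pieces 6 + 1 (1 cut) → €40 − €3 = €37.

37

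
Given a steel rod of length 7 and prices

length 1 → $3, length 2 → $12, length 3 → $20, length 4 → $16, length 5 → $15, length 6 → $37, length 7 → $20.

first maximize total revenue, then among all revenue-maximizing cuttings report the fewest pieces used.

3

Build r[k] bottom-up: r[k] = max over allowed piece i of (p[i] + r[k−i]).
r[1] = 3
r[2] = max(3+3, 12+0) = 12
r[3] = max(3+12, 12+3, 20+0) = 20
r[4] = max(3+20, 12+12, 20+3, 16+0) = 24
r[5] = max(3+24, 12+20, 20+12, 16+3, 15+0) = 32
r[6] = max(3+32, 12+24, 20+20, 16+12, 15+3, 37+0) = 40
r[7] = max(3+40, 12+32, 20+24, …, 37+3, 20+0) = 44
Maximum revenue is $44.
Now minimize piece count subject to staying optimal: for each k, pieces[k] = 1 + min over i with p[i]+r[k−i]=r[k] of pieces[k−i].
pieces[4] = 2
pieces[5] = 2
pieces[6] = 2
pieces[7] = 3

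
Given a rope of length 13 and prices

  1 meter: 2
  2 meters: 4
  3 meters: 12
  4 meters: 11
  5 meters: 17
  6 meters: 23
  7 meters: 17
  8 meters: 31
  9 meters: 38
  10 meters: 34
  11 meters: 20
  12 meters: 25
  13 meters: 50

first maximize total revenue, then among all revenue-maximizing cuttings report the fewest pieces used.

3

Let r[k] be the best obtainable value from length k. For each k, try every first piece i and keep the best of price[i] + r[k−i].
r[1] = 2
r[2] = max(2+2, 4+0) = 4
r[3] = max(2+4, 4+2, 12+0) = 12
r[4] = max(2+12, 4+4, 12+2, 11+0) = 14
r[5] = max(2+14, 4+12, 12+4, 11+2, 17+0) = 17
r[6] = max(2+17, 4+14, 12+12, 11+4, 17+2, 23+0) = 24
r[7] = max(2+24, 4+17, 12+14, …, 23+2, 17+0) = 26
r[8] = max(2+26, 4+24, 12+17, …, 17+2, 31+0) = 31
r[9] = max(2+31, 4+26, 12+24, …, 31+2, 38+0) = 38
r[10] = max(2+38, 4+31, 12+26, …, 38+2, 34+0) = 40
r[11] = max(2+40, 4+38, 12+31, …, 34+2, 20+0) = 43
r[12] = max(2+43, 4+40, 12+38, …, 20+2, 25+0) = 50
r[13] = max(2+50, 4+43, 12+40, …, 25+2, 50+0) = 52
Maximum revenue is 52.
Now minimize piece count subject to staying optimal: for each k, pieces[k] = 1 + min over i with p[i]+r[k−i]=r[k] of pieces[k−i].
pieces[10] = 2
pieces[11] = 2
pieces[12] = 2
pieces[13] = 3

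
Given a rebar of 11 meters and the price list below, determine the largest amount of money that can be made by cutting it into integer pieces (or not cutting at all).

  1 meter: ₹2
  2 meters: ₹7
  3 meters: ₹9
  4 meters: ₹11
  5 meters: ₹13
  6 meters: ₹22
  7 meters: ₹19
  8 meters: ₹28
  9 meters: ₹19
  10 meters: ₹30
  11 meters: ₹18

38

Let v[k] be the best obtainable value from length k. For each k, try every first piece i and keep the best of price[i] + v[k−i].
v[1] = 2
v[2] = max(2+2, 7+0) = 7
v[3] = max(2+7, 7+2, 9+0) = 9
v[4] = max(2+9, 7+7, 9+2, 11+0) = 14
v[5] = max(2+14, 7+9, 9+7, 11+2, 13+0) = 16
v[6] = max(2+16, 7+14, 9+9, 11+7, 13+2, 22+0) = 22
v[7] = max(2+22, 7+16, 9+14, …, 22+2, 19+0) = 24
v[8] = max(2+24, 7+22, 9+16, …, 19+2, 28+0) = 29
v[9] = max(2+29, 7+24, 9+22, …, 28+2, 19+0) = 31
v[10] = max(2+31, 7+29, 9+24, …, 19+2, 30+0) = 36
v[11] = max(2+36, 7+31, 9+29, …, 30+2, 18+0) = 38
One optimal cutting: 6 + 2 + 2 + 1 → ₹22 + ₹7 + ₹7 + ₹2 = ₹38.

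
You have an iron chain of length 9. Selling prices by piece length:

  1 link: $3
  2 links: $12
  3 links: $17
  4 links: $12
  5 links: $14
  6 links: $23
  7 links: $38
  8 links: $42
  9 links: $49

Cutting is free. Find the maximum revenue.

Build v[k] bottom-up: v[k] = max over allowed piece i of (p[i] + v[k−i]).
v[1] = 3
v[2] = max(3+3, 12+0) = 12
v[3] = max(3+12, 12+3, 17+0) = 17
v[4] = max(3+17, 12+12, 17+3, 12+0) = 24
v[5] = max(3+24, 12+17, 17+12, 12+3, 14+0) = 29
v[6] = max(3+29, 12+24, 17+17, 12+12, 14+3, 23+0) = 36
v[7] = max(3+36, 12+29, 17+24, …, 23+3, 38+0) = 41
v[8] = max(3+41, 12+36, 17+29, …, 38+3, 42+0) = 48
v[9] = max(3+48, 12+41, 17+36, …, 42+3, 49+0) = 53
One optimal cutting: 3 + 2 + 2 + 2 → $17 + $12 + $12 + $12 = $53.

53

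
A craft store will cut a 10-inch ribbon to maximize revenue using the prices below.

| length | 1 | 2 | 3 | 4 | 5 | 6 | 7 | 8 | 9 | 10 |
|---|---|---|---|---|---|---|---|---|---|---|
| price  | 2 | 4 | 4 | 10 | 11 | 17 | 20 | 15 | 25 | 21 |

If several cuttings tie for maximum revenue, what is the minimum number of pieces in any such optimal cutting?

2

Consider every possible first cut. r[k] is the best of p[i]+r[k−i] over all sellable i≤k.
r[1] = 2
r[2] = max(2+2, 4+0) = 4
r[3] = max(2+4, 4+2, 4+0) = 6
r[4] = max(2+6, 4+4, 4+2, 10+0) = 10
r[5] = max(2+10, 4+6, 4+4, 10+2, 11+0) = 12
r[6] = max(2+12, 4+10, 4+6, 10+4, 11+2, 17+0) = 17
r[7] = max(2+17, 4+12, 4+10, …, 17+2, 20+0) = 20
r[8] = max(2+20, 4+17, 4+12, …, 20+2, 15+0) = 22
r[9] = max(2+22, 4+20, 4+17, …, 15+2, 25+0) = 25
r[10] = max(2+25, 4+22, 4+20, …, 25+2, 21+0) = 27
Maximum revenue is ¢27.
Now minimize piece count subject to staying optimal: for each k, pieces[k] = 1 + min over i with p[i]+r[k−i]=r[k] of pieces[k−i].
pieces[7] = 1
pieces[8] = 2
pieces[9] = 1
pieces[10] = 2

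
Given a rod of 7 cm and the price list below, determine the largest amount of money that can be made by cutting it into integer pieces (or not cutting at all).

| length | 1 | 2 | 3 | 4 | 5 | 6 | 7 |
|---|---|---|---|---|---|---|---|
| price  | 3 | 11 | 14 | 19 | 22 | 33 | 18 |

Consider every possible first cut. best[k] is the best of p[i]+best[k−i] over all sellable i≤k.
best[1] = 3
best[2] = max(3+3, 11+0) = 11
best[3] = max(3+11, 11+3, 14+0) = 14
best[4] = max(3+14, 11+11, 14+3, 19+0) = 22
best[5] = max(3+22, 11+14, 14+11, 19+3, 22+0) = 25
best[6] = max(3+25, 11+22, 14+14, 19+11, 22+3, 33+0) = 33
best[7] = max(3+33, 11+25, 14+22, …, 33+3, 18+0) = 36
One optimal cutting: 2 + 2 + 2 + 1 → €11 + €11 + €11 + €3 = €36.

36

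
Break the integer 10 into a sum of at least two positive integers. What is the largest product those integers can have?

Define f[k] = max over 1≤i<k of i · max(k−i, f[k−i]); the inner max lets the remainder stay uncut if that's better.
f[2] = 1×max(1,0) = 1×1 = 1
f[3] = 1×max(2,1) = 1×2 = 2
f[4] = 2×max(2,1) = 2×2 = 4
f[5] = 2×max(3,2) = 2×3 = 6
f[6] = 3×max(3,2) = 3×3 = 9
f[7] = 2×max(5,6) = 2×6 = 12
f[8] = 2×max(6,9) = 2×9 = 18
f[9] = 3×max(6,9) = 3×9 = 27
f[10] = 2×max(8,18) = 2×18 = 36
One optimal split: 3 + 3 + 2 + 2; product 3×3×2×2 = 36.

36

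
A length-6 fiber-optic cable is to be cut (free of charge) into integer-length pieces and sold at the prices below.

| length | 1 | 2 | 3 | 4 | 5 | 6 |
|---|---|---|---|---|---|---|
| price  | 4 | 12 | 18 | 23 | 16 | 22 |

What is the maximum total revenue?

36

Build v[k] bottom-up: v[k] = max over allowed piece i of (p[i] + v[k−i]).
v[1] = 4
v[2] = max(4+4, 12+0) = 12
v[3] = max(4+12, 12+4, 18+0) = 18
v[4] = max(4+18, 12+12, 18+4, 23+0) = 24
v[5] = max(4+24, 12+18, 18+12, 23+4, 16+0) = 30
v[6] = max(4+30, 12+24, 18+18, 23+12, 16+4, 22+0) = 36
One optimal cutting: 2 + 2 + 2 → $12 + $12 + $12 = $36.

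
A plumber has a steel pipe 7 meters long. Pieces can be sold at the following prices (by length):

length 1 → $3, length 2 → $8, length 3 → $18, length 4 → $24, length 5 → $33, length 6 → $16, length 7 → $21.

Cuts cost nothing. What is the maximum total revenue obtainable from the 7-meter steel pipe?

42

Consider every possible first cut. R[k] is the best of p[i]+R[k−i] over all sellable i≤k.
R[1] = 3
R[2] = 8
R[3] = 18
R[4] = 24
R[5] = 33
R[6] = 36  (first piece 1, then R[5]=33)
R[7] = 42  (first piece 3, then R[4]=24)
One optimal cutting: 4 + 3 → $24 + $18 = $42.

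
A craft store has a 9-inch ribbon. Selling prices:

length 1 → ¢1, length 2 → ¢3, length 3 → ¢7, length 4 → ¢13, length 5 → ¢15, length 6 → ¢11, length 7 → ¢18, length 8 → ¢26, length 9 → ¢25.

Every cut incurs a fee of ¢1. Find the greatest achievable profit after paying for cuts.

Consider every possible first cut. r[k] is the best of p[i]+r[k−i] over all sellable i≤k, charging 1 whenever i<k.
r[1] = 1
r[2] = 3
r[3] = 7
r[4] = 13
r[5] = 15
r[6] = 15  (first piece 1, then r[5]=15)
r[7] = 19  (first piece 3, then r[4]=13)
r[8] = 26
r[9] = 27  (first piece 4, then r[5]=15)
One optimal plan: pieces 5 + 4 (1 cut) → ¢28 − ¢1 = ¢27.

27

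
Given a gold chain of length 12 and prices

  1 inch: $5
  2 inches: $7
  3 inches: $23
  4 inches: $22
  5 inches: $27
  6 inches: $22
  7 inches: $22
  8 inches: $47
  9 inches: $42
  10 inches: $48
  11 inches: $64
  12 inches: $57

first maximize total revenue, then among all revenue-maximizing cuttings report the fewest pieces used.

Let r[k] be the best obtainable value from length k. For each k, try every first piece i and keep the best of price[i] + r[k−i].
r[1] = 5
r[2] = 10  (first piece 1, then r[1]=5)
r[3] = 23
r[4] = 28  (first piece 1, then r[3]=23)
r[5] = 33  (first piece 1, then r[4]=28)
r[6] = 46  (first piece 3, then r[3]=23)
r[7] = 51  (first piece 1, then r[6]=46)
r[8] = 56  (first piece 1, then r[7]=51)
r[9] = 69  (first piece 3, then r[6]=46)
r[10] = 74  (first piece 1, then r[9]=69)
r[11] = 79  (first piece 1, then r[10]=74)
r[12] = 92  (first piece 3, then r[9]=69)
Maximum revenue is $92.
Now minimize piece count subject to staying optimal: for each k, pieces[k] = 1 + min over i with p[i]+r[k−i]=r[k] of pieces[k−i].
pieces[9] = 3
pieces[10] = 4
pieces[11] = 5
pieces[12] = 4

4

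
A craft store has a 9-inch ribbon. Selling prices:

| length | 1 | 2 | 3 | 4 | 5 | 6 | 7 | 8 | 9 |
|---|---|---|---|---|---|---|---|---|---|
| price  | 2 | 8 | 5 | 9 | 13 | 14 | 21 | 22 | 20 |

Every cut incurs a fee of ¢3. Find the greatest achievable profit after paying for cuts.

26

Let v[k] be the best obtainable value from length k. For each k, try every first piece i and keep the best of price[i] + v[k−i] minus the 3 cut fee when i<k.
v[1] = 2
v[2] = 8
v[3] = 7  (first piece 1, then v[2]=8)
v[4] = 13  (first piece 2, then v[2]=8)
v[5] = 13
v[6] = 18  (first piece 2, then v[4]=13)
v[7] = 21
v[8] = 23  (first piece 2, then v[6]=18)
v[9] = 26  (first piece 2, then v[7]=21)
One optimal plan: pieces 7 + 2 (1 cut) → ¢29 − ¢3 = ¢26.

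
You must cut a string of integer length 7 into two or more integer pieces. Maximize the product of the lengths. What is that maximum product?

Define prod[k] = max over 1≤i<k of i · max(k−i, prod[k−i]); the inner max lets the remainder stay uncut if that's better.
prod[2] = 1·max(1,0) = 1·1 = 1
prod[3] = max(1·2, 2·1) = 2
prod[4] = max(1·3, 2·2, 3·1) = 4
prod[5] = max(1·4, 2·3, 3·2, 4·1) = 6
prod[6] = max(1·6, 2·4, 3·3, 4·2, 5·1) = 9
prod[7] = max(1·9, 2·6, 3·4, 4·3, 5·2, 6·1) = 12
One optimal split: 3 + 2 + 2; product 3·2·2 = 12.

12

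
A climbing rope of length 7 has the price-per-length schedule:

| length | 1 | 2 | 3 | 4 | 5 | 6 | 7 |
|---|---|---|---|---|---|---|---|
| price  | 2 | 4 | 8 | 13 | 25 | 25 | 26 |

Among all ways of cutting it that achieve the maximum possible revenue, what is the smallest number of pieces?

Let r[k] be the best obtainable value from length k. For each k, try every first piece i and keep the best of price[i] + r[k−i].
r[1] = 2
r[2] = 4  (first piece 1, then r[1]=2)
r[3] = 8
r[4] = 13
r[5] = 25
r[6] = 27  (first piece 1, then r[5]=25)
r[7] = 29  (first piece 1, then r[6]=27)
Maximum revenue is €29.
Now minimize piece count subject to staying optimal: for each k, pieces[k] = 1 + min over i with p[i]+r[k−i]=r[k] of pieces[k−i].
pieces[4] = 1
pieces[5] = 1
pieces[6] = 2
pieces[7] = 2

2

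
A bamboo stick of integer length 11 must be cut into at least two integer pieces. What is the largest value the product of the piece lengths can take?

54

Define P[k] = max over 1≤i<k of i · max(k−i, P[k−i]); the inner max lets the remainder stay uncut if that's better.
P[2] = 1×max(1,0) = 1×1 = 1
P[3] = max(1×2, 2×1) = 2
P[4] = max(1×3, 2×2, 3×1) = 4
P[5] = max(1×4, 2×3, 3×2, 4×1) = 6
P[6] = max(1×6, 2×4, 3×3, 4×2, 5×1) = 9
P[7] = max(1×9, 2×6, 3×4, 4×3, 5×2, 6×1) = 12
P[8] = max(1×12, 2×9, 3×6, …, 6×2, 7×1) = 18
P[9] = max(1×18, 2×12, 3×9, …, 7×2, 8×1) = 27
P[10] = max(1×27, 2×18, 3×12, …, 8×2, 9×1) = 36
P[11] = max(1×36, 2×27, 3×18, …, 9×2, 10×1) = 54
One optimal split: 3 + 3 + 3 + 2; product 3×3×3×2 = 54.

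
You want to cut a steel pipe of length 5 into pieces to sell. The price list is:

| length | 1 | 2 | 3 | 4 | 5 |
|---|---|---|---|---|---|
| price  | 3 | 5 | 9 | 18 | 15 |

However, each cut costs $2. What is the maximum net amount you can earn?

Consider every possible first cut. v[k] is the best of p[i]+v[k−i] over all sellable i≤k, charging 2 whenever i<k.
v[1] = 3
v[2] = 5
v[3] = 9
v[4] = 18
v[5] = 19  (first piece 1, then v[4]=18)
One optimal plan: pieces 4 + 1 (1 cut) → $21 − $2 = $19.

19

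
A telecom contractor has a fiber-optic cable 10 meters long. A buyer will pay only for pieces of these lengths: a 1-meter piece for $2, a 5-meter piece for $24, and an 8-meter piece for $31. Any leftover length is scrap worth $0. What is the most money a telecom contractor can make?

Build f[k] bottom-up: f[k] = max over allowed piece i of (p[i] + f[k−i]).
f[1] = 2
f[2] = 4  (first piece 1, then f[1]=2)
f[3] = 6  (first piece 1, then f[2]=4)
f[4] = 8  (first piece 1, then f[3]=6)
f[5] = max(2+8, 24+0) = 24
f[6] = max(2+24, 24+2) = 26
f[7] = max(2+26, 24+4) = 28
f[8] = max(2+28, 24+6, 31+0) = 31
f[9] = max(2+31, 24+8, 31+2) = 33
f[10] = max(2+33, 24+24, 31+4) = 48
One optimal cutting: 5 + 5 → $48.

48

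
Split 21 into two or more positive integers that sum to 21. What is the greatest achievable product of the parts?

Define P[k] = max over 1≤i<k of i · max(k−i, P[k−i]); the inner max lets the remainder stay uncut if that's better.
P[2] = 1×max(1,0) = 1×1 = 1
P[3] = max(1×2, 2×1) = 2
P[4] = max(1×3, 2×2, 3×1) = 4
P[5] = max(1×4, 2×3, 3×2, 4×1) = 6
P[6] = max(1×6, 2×4, 3×3, 4×2, 5×1) = 9
P[7] = max(1×9, 2×6, 3×4, 4×3, 5×2, 6×1) = 12
P[8] = max(1×12, 2×9, 3×6, …, 6×2, 7×1) = 18
P[9] = max(1×18, 2×12, 3×9, …, 7×2, 8×1) = 27
P[10] = max(1×27, 2×18, 3×12, …, 8×2, 9×1) = 36
P[11] = max(1×36, 2×27, 3×18, …, 9×2, 10×1) = 54
P[12] = max(1×54, 2×36, 3×27, …, 10×2, 11×1) = 81
P[13] = max(1×81, 2×54, 3×36, …, 11×2, 12×1) = 108
P[14] = max(1×108, 2×81, 3×54, …, 12×2, 13×1) = 162
P[15] = max(1×162, 2×108, 3×81, …, 13×2, 14×1) = 243
P[16] = max(1×243, 2×162, 3×108, …, 14×2, 15×1) = 324
P[17] = max(1×324, 2×243, 3×162, …, 15×2, 16×1) = 486
P[18] = max(1×486, 2×324, 3×243, …, 16×2, 17×1) = 729
P[19] = max(1×729, 2×486, 3×324, …, 17×2, 18×1) = 972
P[20] = max(1×972, 2×729, 3×486, …, 18×2, 19×1) = 1458
P[21] = max(1×1458, 2×972, 3×729, …, 19×2, 20×1) = 2187
One optimal split: 3 + 3 + 3 + 3 + 3 + 3 + 3; product 3×3×3×3×3×3×3 = 2187.

2187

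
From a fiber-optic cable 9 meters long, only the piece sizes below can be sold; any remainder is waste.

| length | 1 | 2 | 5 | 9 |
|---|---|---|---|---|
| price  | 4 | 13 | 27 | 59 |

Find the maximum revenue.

Let r[k] be the best obtainable value from length k. For each k, try every first piece i and keep the best of price[i] + r[k−i].
r[1] = 4
r[2] = 13
r[3] = 17  (first piece 1, then r[2]=13)
r[4] = 26  (first piece 2, then r[2]=13)
r[5] = 30  (first piece 1, then r[4]=26)
r[6] = 39  (first piece 2, then r[4]=26)
r[7] = 43  (first piece 1, then r[6]=39)
r[8] = 52  (first piece 2, then r[6]=39)
r[9] = 59
One optimal cutting: 9 → $59.

59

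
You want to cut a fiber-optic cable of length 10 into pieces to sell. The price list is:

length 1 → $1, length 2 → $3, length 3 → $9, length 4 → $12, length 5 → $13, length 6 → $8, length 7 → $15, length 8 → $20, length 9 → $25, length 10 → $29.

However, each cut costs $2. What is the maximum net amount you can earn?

29

Consider every possible first cut. v[k] is the best of p[i]+v[k−i] over all sellable i≤k, charging 2 whenever i<k.
v[1] = 1
v[2] = max(1+1-2, 3+0) = 3
v[3] = max(1+3-2, 3+1-2, 9+0) = 9
v[4] = max(1+9-2, 3+3-2, 9+1-2, 12+0) = 12
v[5] = max(1+12-2, 3+9-2, 9+3-2, 12+1-2, 13+0) = 13
v[6] = max(1+13-2, 3+12-2, 9+9-2, 12+3-2, 13+1-2, 8+0) = 16
v[7] = max(1+16-2, 3+13-2, 9+12-2, …, 8+1-2, 15+0) = 19
v[8] = max(1+19-2, 3+16-2, 9+13-2, …, 15+1-2, 20+0) = 22
v[9] = max(1+22-2, 3+19-2, 9+16-2, …, 20+1-2, 25+0) = 25
v[10] = max(1+25-2, 3+22-2, 9+19-2, …, 25+1-2, 29+0) = 29
Best is to make no cuts and sell whole for $29.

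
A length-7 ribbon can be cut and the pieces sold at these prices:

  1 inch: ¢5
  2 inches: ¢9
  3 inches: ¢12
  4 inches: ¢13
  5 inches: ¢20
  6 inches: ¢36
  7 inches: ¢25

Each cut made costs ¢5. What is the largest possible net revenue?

Build v[k] bottom-up: v[k] = max over allowed piece i of (p[i] + v[k−i]) − 5 per cut.
v[1] = 5
v[2] = 9
v[3] = 12
v[4] = 13  (first piece 2, then v[2]=9)
v[5] = 20
v[6] = 36
v[7] = 36  (first piece 1, then v[6]=36)
One optimal plan: pieces 6 + 1 (1 cut) → ¢41 − ¢5 = ¢36.

36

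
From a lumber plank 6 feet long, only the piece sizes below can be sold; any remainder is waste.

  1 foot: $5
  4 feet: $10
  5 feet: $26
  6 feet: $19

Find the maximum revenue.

Consider every possible first cut. f[k] is the best of p[i]+f[k−i] over all sellable i≤k.
f[1] = 5
f[2] = 10  (first piece 1, then f[1]=5)
f[3] = 15  (first piece 1, then f[2]=10)
f[4] = 20  (first piece 1, then f[3]=15)
f[5] = 26
f[6] = 31  (first piece 1, then f[5]=26)
One optimal cutting: 5 + 1 → $31.

31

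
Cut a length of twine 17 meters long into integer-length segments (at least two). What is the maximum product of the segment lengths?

486

Define g[k] = max over 1≤i<k of i · max(k−i, g[k−i]); the inner max lets the remainder stay uncut if that's better.
g[2] = 1*max(1,0) = 1*1 = 1
g[3] = 1*max(2,1) = 1*2 = 2
g[4] = 2*max(2,1) = 2*2 = 4
g[5] = 2*max(3,2) = 2*3 = 6
g[6] = 3*max(3,2) = 3*3 = 9
g[7] = 2*max(5,6) = 2*6 = 12
g[8] = 2*max(6,9) = 2*9 = 18
g[9] = 3*max(6,9) = 3*9 = 27
g[10] = 2*max(8,18) = 2*18 = 36
g[11] = 2*max(9,27) = 2*27 = 54
g[12] = 3*max(9,27) = 3*27 = 81
g[13] = 2*max(11,54) = 2*54 = 108
g[14] = 2*max(12,81) = 2*81 = 162
g[15] = 3*max(12,81) = 3*81 = 243
g[16] = 2*max(14,162) = 2*162 = 324
g[17] = 2*max(15,243) = 2*243 = 486
One optimal split: 3 + 3 + 3 + 3 + 3 + 2; product 3*3*3*3*3*2 = 486.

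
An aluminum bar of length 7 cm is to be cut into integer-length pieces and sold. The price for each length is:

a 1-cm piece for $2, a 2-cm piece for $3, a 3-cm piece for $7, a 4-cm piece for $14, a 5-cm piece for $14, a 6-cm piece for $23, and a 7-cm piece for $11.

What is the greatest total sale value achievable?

25

Build v[k] bottom-up: v[k] = max over allowed piece i of (p[i] + v[k−i]).
v[1] = 2
v[2] = max(2+2, 3+0) = 4
v[3] = max(2+4, 3+2, 7+0) = 7
v[4] = max(2+7, 3+4, 7+2, 14+0) = 14
v[5] = max(2+14, 3+7, 7+4, 14+2, 14+0) = 16
v[6] = max(2+16, 3+14, 7+7, 14+4, 14+2, 23+0) = 23
v[7] = max(2+23, 3+16, 7+14, …, 23+2, 11+0) = 25
One optimal cutting: 6 + 1 → $23 + $2 = $25.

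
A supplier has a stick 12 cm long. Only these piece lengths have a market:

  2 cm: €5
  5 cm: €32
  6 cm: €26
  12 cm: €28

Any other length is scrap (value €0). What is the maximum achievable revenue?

Let f[k] be the best obtainable value from length k. For each k, try every first piece i and keep the best of price[i] + f[k−i].
f[1] = 0
f[2] = 5
f[3] = 5
f[4] = 10  (first piece 2, then f[2]=5)
f[5] = 32
f[6] = 32
f[7] = 37  (first piece 2, then f[5]=32)
f[8] = 37
f[9] = 42  (first piece 2, then f[7]=37)
f[10] = 64  (first piece 5, then f[5]=32)
f[11] = 64
f[12] = 69  (first piece 2, then f[10]=64)
One optimal cutting: 5 + 5 + 2 → €69.

69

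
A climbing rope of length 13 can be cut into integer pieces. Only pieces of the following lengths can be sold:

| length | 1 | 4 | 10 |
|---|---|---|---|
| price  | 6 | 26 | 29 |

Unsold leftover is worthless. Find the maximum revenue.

84

Let r[k] be the best obtainable value from length k. For each k, try every first piece i and keep the best of price[i] + r[k−i].
r[1] = 6
r[2] = 12  (first piece 1, then r[1]=6)
r[3] = 18  (first piece 1, then r[2]=12)
r[4] = 26
r[5] = 32  (first piece 1, then r[4]=26)
r[6] = 38  (first piece 1, then r[5]=32)
r[7] = 44  (first piece 1, then r[6]=38)
r[8] = 52  (first piece 4, then r[4]=26)
r[9] = 58  (first piece 1, then r[8]=52)
r[10] = 64  (first piece 1, then r[9]=58)
r[11] = 70  (first piece 1, then r[10]=64)
r[12] = 78  (first piece 4, then r[8]=52)
r[13] = 84  (first piece 1, then r[12]=78)
One optimal cutting: 4 + 4 + 4 + 1 → €84.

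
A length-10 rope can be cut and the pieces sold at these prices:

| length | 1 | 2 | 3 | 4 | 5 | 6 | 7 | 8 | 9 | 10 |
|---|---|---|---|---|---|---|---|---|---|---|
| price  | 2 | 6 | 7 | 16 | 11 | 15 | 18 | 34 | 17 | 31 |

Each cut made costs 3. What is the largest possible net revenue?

Build r[k] bottom-up: r[k] = max over allowed piece i of (p[i] + r[k−i]) − 3 per cut.
r[1] = 2
r[2] = max(2+2-3, 6+0) = 6
r[3] = max(2+6-3, 6+2-3, 7+0) = 7
r[4] = max(2+7-3, 6+6-3, 7+2-3, 16+0) = 16
r[5] = max(2+16-3, 6+7-3, 7+6-3, 16+2-3, 11+0) = 15
r[6] = max(2+15-3, 6+16-3, 7+7-3, 16+6-3, 11+2-3, 15+0) = 19
r[7] = max(2+19-3, 6+15-3, 7+16-3, …, 15+2-3, 18+0) = 20
r[8] = max(2+20-3, 6+19-3, 7+15-3, …, 18+2-3, 34+0) = 34
r[9] = max(2+34-3, 6+20-3, 7+19-3, …, 34+2-3, 17+0) = 33
r[10] = max(2+33-3, 6+34-3, 7+20-3, …, 17+2-3, 31+0) = 37
One optimal plan: pieces 8 + 2 (1 cut) → 40 − 3 = 37.

37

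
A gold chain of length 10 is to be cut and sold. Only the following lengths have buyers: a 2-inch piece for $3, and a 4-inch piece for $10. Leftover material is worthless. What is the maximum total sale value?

23

Consider every possible first cut. f[k] is the best of p[i]+f[k−i] over all sellable i≤k.
f[1] = 0
f[2] = 3
f[3] = 3
f[4] = max(3+3, 10+0) = 10
f[5] = max(3+3, 10+0) = 10
f[6] = max(3+10, 10+3) = 13
f[7] = max(3+10, 10+3) = 13
f[8] = max(3+13, 10+10) = 20
f[9] = max(3+13, 10+10) = 20
f[10] = max(3+20, 10+13) = 23
One optimal cutting: 4 + 4 + 2 → $23.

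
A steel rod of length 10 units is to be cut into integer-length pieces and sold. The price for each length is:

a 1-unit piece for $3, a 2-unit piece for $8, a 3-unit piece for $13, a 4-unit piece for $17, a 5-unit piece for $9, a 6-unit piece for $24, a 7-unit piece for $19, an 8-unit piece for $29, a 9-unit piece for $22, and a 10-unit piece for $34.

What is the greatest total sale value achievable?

Let best[k] be the best obtainable value from length k. For each k, try every first piece i and keep the best of price[i] + best[k−i].
best[1] = 3
best[2] = max(3+3, 8+0) = 8
best[3] = max(3+8, 8+3, 13+0) = 13
best[4] = max(3+13, 8+8, 13+3, 17+0) = 17
best[5] = max(3+17, 8+13, 13+8, 17+3, 9+0) = 21
best[6] = max(3+21, 8+17, 13+13, 17+8, 9+3, 24+0) = 26
best[7] = max(3+26, 8+21, 13+17, …, 24+3, 19+0) = 30
best[8] = max(3+30, 8+26, 13+21, …, 19+3, 29+0) = 34
best[9] = max(3+34, 8+30, 13+26, …, 29+3, 22+0) = 39
best[10] = max(3+39, 8+34, 13+30, …, 22+3, 34+0) = 43
One optimal cutting: 4 + 3 + 3 → $17 + $13 + $13 = $43.

43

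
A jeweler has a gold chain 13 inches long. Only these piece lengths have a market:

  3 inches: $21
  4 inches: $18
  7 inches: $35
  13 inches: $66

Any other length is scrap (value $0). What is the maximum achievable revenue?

84

Let f[k] be the best obtainable value from length k. For each k, try every first piece i and keep the best of price[i] + f[k−i].
f[1] = 0
f[2] = 0
f[3] = 21
f[4] = max(21+0, 18+0) = 21
f[5] = max(21+0, 18+0) = 21
f[6] = max(21+21, 18+0) = 42
f[7] = max(21+21, 18+21, 35+0) = 42
f[8] = max(21+21, 18+21, 35+0) = 42
f[9] = max(21+42, 18+21, 35+0) = 63
f[10] = max(21+42, 18+42, 35+21) = 63
f[11] = max(21+42, 18+42, 35+21) = 63
f[12] = max(21+63, 18+42, 35+21) = 84
f[13] = max(21+63, 18+63, 35+42, 66+0) = 84
One optimal cutting: pieces 3 + 3 + 3 + 3 with 1 inch of scrap → $84.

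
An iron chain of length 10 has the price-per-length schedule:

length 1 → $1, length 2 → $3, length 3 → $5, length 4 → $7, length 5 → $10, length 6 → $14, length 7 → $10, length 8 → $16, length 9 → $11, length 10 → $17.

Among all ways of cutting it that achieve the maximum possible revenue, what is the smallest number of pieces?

2

Build r[k] bottom-up: r[k] = max over allowed piece i of (p[i] + r[k−i]).
r[1] = 1
r[2] = 3
r[3] = 5
r[4] = 7
r[5] = 10
r[6] = 14
r[7] = 15  (first piece 1, then r[6]=14)
r[8] = 17  (first piece 2, then r[6]=14)
r[9] = 19  (first piece 3, then r[6]=14)
r[10] = 21  (first piece 4, then r[6]=14)
Maximum revenue is $21.
Now minimize piece count subject to staying optimal: for each k, pieces[k] = 1 + min over i with p[i]+r[k−i]=r[k] of pieces[k−i].
pieces[7] = 2
pieces[8] = 2
pieces[9] = 2
pieces[10] = 2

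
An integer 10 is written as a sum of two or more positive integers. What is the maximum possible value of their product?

36

Fill prod[k] for k=2..10: at each k try every first piece i and multiply by the better of (k−i) uncut or prod[k−i].
prod[2] = 1·max(1,0) = 1·1 = 1
prod[3] = max(1·2, 2·1) = 2
prod[4] = max(1·3, 2·2, 3·1) = 4
prod[5] = max(1·4, 2·3, 3·2, 4·1) = 6
prod[6] = max(1·6, 2·4, 3·3, 4·2, 5·1) = 9
prod[7] = max(1·9, 2·6, 3·4, 4·3, 5·2, 6·1) = 12
prod[8] = max(1·12, 2·9, 3·6, …, 6·2, 7·1) = 18
prod[9] = max(1·18, 2·12, 3·9, …, 7·2, 8·1) = 27
prod[10] = max(1·27, 2·18, 3·12, …, 8·2, 9·1) = 36
One optimal split: 3 + 3 + 2 + 2; product 3·3·2·2 = 36.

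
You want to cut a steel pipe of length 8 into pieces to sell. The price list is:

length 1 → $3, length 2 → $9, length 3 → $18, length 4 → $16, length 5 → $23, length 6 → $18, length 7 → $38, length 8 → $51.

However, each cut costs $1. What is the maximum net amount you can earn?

Consider every possible first cut. v[k] is the best of p[i]+v[k−i] over all sellable i≤k, charging 1 whenever i<k.
v[1] = 3
v[2] = 9
v[3] = 18
v[4] = 20  (first piece 1, then v[3]=18)
v[5] = 26  (first piece 2, then v[3]=18)
v[6] = 35  (first piece 3, then v[3]=18)
v[7] = 38
v[8] = 51
Best is to make no cuts and sell whole for $51.

51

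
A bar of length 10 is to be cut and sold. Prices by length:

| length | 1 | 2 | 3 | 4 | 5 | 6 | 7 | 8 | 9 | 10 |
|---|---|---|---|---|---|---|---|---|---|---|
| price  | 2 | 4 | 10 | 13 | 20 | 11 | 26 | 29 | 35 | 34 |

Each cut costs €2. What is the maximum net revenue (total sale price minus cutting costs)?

Consider every possible first cut. v[k] is the best of p[i]+v[k−i] over all sellable i≤k, charging 2 whenever i<k.
v[1] = 2
v[2] = 4
v[3] = 10
v[4] = 13
v[5] = 20
v[6] = 20  (first piece 1, then v[5]=20)
v[7] = 26
v[8] = 29
v[9] = 35
v[10] = 38  (first piece 5, then v[5]=20)
One optimal plan: pieces 5 + 5 (1 cut) → €40 − €2 = €38.

38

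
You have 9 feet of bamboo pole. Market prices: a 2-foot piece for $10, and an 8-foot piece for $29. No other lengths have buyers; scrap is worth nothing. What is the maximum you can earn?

40

Let f[k] be the best obtainable value from length k. For each k, try every first piece i and keep the best of price[i] + f[k−i].
f[1] = 0
f[2] = 10
f[3] = 10
f[4] = 20  (first piece 2, then f[2]=10)
f[5] = 20
f[6] = 30  (first piece 2, then f[4]=20)
f[7] = 30
f[8] = max(10+30, 29+0) = 40
f[9] = max(10+30, 29+0) = 40
One optimal cutting: pieces 2 + 2 + 2 + 2 with 1 foot of scrap → $40.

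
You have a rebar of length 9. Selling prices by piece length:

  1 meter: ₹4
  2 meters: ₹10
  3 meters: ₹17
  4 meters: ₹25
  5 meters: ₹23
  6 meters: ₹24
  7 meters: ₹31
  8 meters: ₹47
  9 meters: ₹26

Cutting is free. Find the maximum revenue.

54

Build best[k] bottom-up: best[k] = max over allowed piece i of (p[i] + best[k−i]).
best[1] = 4
best[2] = max(4+4, 10+0) = 10
best[3] = max(4+10, 10+4, 17+0) = 17
best[4] = max(4+17, 10+10, 17+4, 25+0) = 25
best[5] = max(4+25, 10+17, 17+10, 25+4, 23+0) = 29
best[6] = max(4+29, 10+25, 17+17, 25+10, 23+4, 24+0) = 35
best[7] = max(4+35, 10+29, 17+25, …, 24+4, 31+0) = 42
best[8] = max(4+42, 10+35, 17+29, …, 31+4, 47+0) = 50
best[9] = max(4+50, 10+42, 17+35, …, 47+4, 26+0) = 54
One optimal cutting: 4 + 4 + 1 → ₹25 + ₹25 + ₹4 = ₹54.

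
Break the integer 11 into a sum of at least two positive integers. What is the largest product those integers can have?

54

Fill f[k] for k=2..11: at each k try every first piece i and multiply by the better of (k−i) uncut or f[k−i].
f[2] = 1·max(1,0) = 1·1 = 1
f[3] = 1·max(2,1) = 1·2 = 2
f[4] = 2·max(2,1) = 2·2 = 4
f[5] = 2·max(3,2) = 2·3 = 6
f[6] = 3·max(3,2) = 3·3 = 9
f[7] = 2·max(5,6) = 2·6 = 12
f[8] = 2·max(6,9) = 2·9 = 18
f[9] = 3·max(6,9) = 3·9 = 27
f[10] = 2·max(8,18) = 2·18 = 36
f[11] = 2·max(9,27) = 2·27 = 54
One optimal split: 3 + 3 + 3 + 2; product 3·3·3·2 = 54.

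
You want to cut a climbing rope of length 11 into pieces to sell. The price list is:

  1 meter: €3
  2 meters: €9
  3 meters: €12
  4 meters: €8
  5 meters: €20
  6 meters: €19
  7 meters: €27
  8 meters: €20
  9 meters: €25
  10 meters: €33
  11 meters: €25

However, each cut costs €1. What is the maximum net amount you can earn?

44

Let net[k] be the best obtainable value from length k. For each k, try every first piece i and keep the best of price[i] + net[k−i] minus the 1 cut fee when i<k.
net[1] = 3
net[2] = 9
net[3] = 12
net[4] = 17  (first piece 2, then net[2]=9)
net[5] = 20  (first piece 2, then net[3]=12)
net[6] = 25  (first piece 2, then net[4]=17)
net[7] = 28  (first piece 2, then net[5]=20)
net[8] = 33  (first piece 2, then net[6]=25)
net[9] = 36  (first piece 2, then net[7]=28)
net[10] = 41  (first piece 2, then net[8]=33)
net[11] = 44  (first piece 2, then net[9]=36)
One optimal plan: pieces 3 + 2 + 2 + 2 + 2 (4 cuts) → €48 − €4 = €44.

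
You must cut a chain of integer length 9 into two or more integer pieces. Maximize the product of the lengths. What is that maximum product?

27

Fill prod[k] for k=2..9: at each k try every first piece i and multiply by the better of (k−i) uncut or prod[k−i].
Small cases: prod[2]=1, prod[3]=2.
prod[4] = 2×max(2,1) = 2×2 = 4
prod[5] = 2×max(3,2) = 2×3 = 6
prod[6] = 3×max(3,2) = 3×3 = 9
prod[7] = 2×max(5,6) = 2×6 = 12
prod[8] = 2×max(6,9) = 2×9 = 18
prod[9] = 3×max(6,9) = 3×9 = 27
One optimal split: 3 + 3 + 3; product 3×3×3 = 27.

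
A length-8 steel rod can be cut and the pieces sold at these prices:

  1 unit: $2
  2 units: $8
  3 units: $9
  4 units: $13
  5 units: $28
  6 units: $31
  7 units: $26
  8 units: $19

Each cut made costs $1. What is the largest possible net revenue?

Consider every possible first cut. v[k] is the best of p[i]+v[k−i] over all sellable i≤k, charging 1 whenever i<k.
v[1] = 2
v[2] = 8
v[3] = 9  (first piece 1, then v[2]=8)
v[4] = 15  (first piece 2, then v[2]=8)
v[5] = 28
v[6] = 31
v[7] = 35  (first piece 2, then v[5]=28)
v[8] = 38  (first piece 2, then v[6]=31)
One optimal plan: pieces 6 + 2 (1 cut) → $39 − $1 = $38.

38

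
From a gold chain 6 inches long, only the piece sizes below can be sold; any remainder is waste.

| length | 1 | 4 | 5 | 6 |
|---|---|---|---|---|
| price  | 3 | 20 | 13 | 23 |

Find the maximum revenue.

26

Let best[k] be the best obtainable value from length k. For each k, try every first piece i and keep the best of price[i] + best[k−i].
best[1] = 3
best[2] = 6  (first piece 1, then best[1]=3)
best[3] = 9  (first piece 1, then best[2]=6)
best[4] = max(3+9, 20+0) = 20
best[5] = max(3+20, 20+3, 13+0) = 23
best[6] = max(3+23, 20+6, 13+3, 23+0) = 26
One optimal cutting: 4 + 1 + 1 → $26.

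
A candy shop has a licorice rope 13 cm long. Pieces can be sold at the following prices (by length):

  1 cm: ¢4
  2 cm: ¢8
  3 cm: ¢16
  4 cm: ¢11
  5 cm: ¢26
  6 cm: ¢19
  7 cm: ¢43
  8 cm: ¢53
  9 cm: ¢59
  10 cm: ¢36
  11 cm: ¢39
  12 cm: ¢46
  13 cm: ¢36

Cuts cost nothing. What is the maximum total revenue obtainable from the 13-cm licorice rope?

Build best[k] bottom-up: best[k] = max over allowed piece i of (p[i] + best[k−i]).
best[1] = 4
best[2] = max(4+4, 8+0) = 8
best[3] = max(4+8, 8+4, 16+0) = 16
best[4] = max(4+16, 8+8, 16+4, 11+0) = 20
best[5] = max(4+20, 8+16, 16+8, 11+4, 26+0) = 26
best[6] = max(4+26, 8+20, 16+16, 11+8, 26+4, 19+0) = 32
best[7] = max(4+32, 8+26, 16+20, …, 19+4, 43+0) = 43
best[8] = max(4+43, 8+32, 16+26, …, 43+4, 53+0) = 53
best[9] = max(4+53, 8+43, 16+32, …, 53+4, 59+0) = 59
best[10] = max(4+59, 8+53, 16+43, …, 59+4, 36+0) = 63
best[11] = max(4+63, 8+59, 16+53, …, 36+4, 39+0) = 69
best[12] = max(4+69, 8+63, 16+59, …, 39+4, 46+0) = 75
best[13] = max(4+75, 8+69, 16+63, …, 46+4, 36+0) = 79
One optimal cutting: 9 + 3 + 1 → ¢59 + ¢16 + ¢4 = ¢79.

79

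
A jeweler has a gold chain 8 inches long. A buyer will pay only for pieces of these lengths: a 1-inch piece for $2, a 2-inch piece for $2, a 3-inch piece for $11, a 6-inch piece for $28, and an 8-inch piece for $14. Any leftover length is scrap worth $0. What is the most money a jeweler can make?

Consider every possible first cut. best[k] is the best of p[i]+best[k−i] over all sellable i≤k.
best[1] = 2
best[2] = 4  (first piece 1, then best[1]=2)
best[3] = 11
best[4] = 13  (first piece 1, then best[3]=11)
best[5] = 15  (first piece 1, then best[4]=13)
best[6] = 28
best[7] = 30  (first piece 1, then best[6]=28)
best[8] = 32  (first piece 1, then best[7]=30)
One optimal cutting: 6 + 1 + 1 → $32.

32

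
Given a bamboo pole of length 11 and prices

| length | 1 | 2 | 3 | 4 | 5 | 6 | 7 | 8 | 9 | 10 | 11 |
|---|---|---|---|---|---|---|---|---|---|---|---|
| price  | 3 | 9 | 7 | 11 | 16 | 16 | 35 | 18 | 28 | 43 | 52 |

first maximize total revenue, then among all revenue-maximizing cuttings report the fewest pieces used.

Let r[k] be the best obtainable value from length k. For each k, try every first piece i and keep the best of price[i] + r[k−i].
r[1] = 3
r[2] = max(3+3, 9+0) = 9
r[3] = max(3+9, 9+3, 7+0) = 12
r[4] = max(3+12, 9+9, 7+3, 11+0) = 18
r[5] = max(3+18, 9+12, 7+9, 11+3, 16+0) = 21
r[6] = max(3+21, 9+18, 7+12, 11+9, 16+3, 16+0) = 27
r[7] = max(3+27, 9+21, 7+18, …, 16+3, 35+0) = 35
r[8] = max(3+35, 9+27, 7+21, …, 35+3, 18+0) = 38
r[9] = max(3+38, 9+35, 7+27, …, 18+3, 28+0) = 44
r[10] = max(3+44, 9+38, 7+35, …, 28+3, 43+0) = 47
r[11] = max(3+47, 9+44, 7+38, …, 43+3, 52+0) = 53
Maximum revenue is $53.
Now minimize piece count subject to staying optimal: for each k, pieces[k] = 1 + min over i with p[i]+r[k−i]=r[k] of pieces[k−i].
pieces[8] = 2
pieces[9] = 2
pieces[10] = 3
pieces[11] = 3

3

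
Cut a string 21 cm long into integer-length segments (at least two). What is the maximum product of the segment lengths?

Let m[k] be the best product for length k (with at least one cut). For each first piece i, the rest contributes max(k−i, m[k−i]).
m[2] = 1×max(1,0) = 1×1 = 1
m[3] = 1×max(2,1) = 1×2 = 2
m[4] = 2×max(2,1) = 2×2 = 4
m[5] = 2×max(3,2) = 2×3 = 6
m[6] = 3×max(3,2) = 3×3 = 9
m[7] = 2×max(5,6) = 2×6 = 12
m[8] = 2×max(6,9) = 2×9 = 18
m[9] = 3×max(6,9) = 3×9 = 27
m[10] = 2×max(8,18) = 2×18 = 36
m[11] = 2×max(9,27) = 2×27 = 54
m[12] = 3×max(9,27) = 3×27 = 81
m[13] = 2×max(11,54) = 2×54 = 108
m[14] = 2×max(12,81) = 2×81 = 162
m[15] = 3×max(12,81) = 3×81 = 243
m[16] = 2×max(14,162) = 2×162 = 324
m[17] = 2×max(15,243) = 2×243 = 486
m[18] = 3×max(15,243) = 3×243 = 729
m[19] = 2×max(17,486) = 2×486 = 972
m[20] = 2×max(18,729) = 2×729 = 1458
m[21] = 3×max(18,729) = 3×729 = 2187
One optimal split: 3 + 3 + 3 + 3 + 3 + 3 + 3; product 3×3×3×3×3×3×3 = 2187.

2187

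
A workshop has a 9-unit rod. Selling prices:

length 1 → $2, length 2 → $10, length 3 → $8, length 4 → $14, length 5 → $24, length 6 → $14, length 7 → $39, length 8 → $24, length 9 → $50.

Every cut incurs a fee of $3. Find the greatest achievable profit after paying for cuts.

50

Let r[k] be the best obtainable value from length k. For each k, try every first piece i and keep the best of price[i] + r[k−i] minus the 3 cut fee when i<k.
r[1] = 2
r[2] = 10
r[3] = 9  (first piece 1, then r[2]=10)
r[4] = 17  (first piece 2, then r[2]=10)
r[5] = 24
r[6] = 24  (first piece 2, then r[4]=17)
r[7] = 39
r[8] = 38  (first piece 1, then r[7]=39)
r[9] = 50
Best is to make no cuts and sell whole for $50.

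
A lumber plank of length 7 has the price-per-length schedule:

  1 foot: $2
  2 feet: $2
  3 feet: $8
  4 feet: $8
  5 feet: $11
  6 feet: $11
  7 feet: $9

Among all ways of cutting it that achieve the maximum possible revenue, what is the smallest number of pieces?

Build r[k] bottom-up: r[k] = max over allowed piece i of (p[i] + r[k−i]).
r[1] = 2
r[2] = max(2+2, 2+0) = 4
r[3] = max(2+4, 2+2, 8+0) = 8
r[4] = max(2+8, 2+4, 8+2, 8+0) = 10
r[5] = max(2+10, 2+8, 8+4, 8+2, 11+0) = 12
r[6] = max(2+12, 2+10, 8+8, 8+4, 11+2, 11+0) = 16
r[7] = max(2+16, 2+12, 8+10, …, 11+2, 9+0) = 18
Maximum revenue is $18.
Now minimize piece count subject to staying optimal: for each k, pieces[k] = 1 + min over i with p[i]+r[k−i]=r[k] of pieces[k−i].
pieces[4] = 2
pieces[5] = 3
pieces[6] = 2
pieces[7] = 3

3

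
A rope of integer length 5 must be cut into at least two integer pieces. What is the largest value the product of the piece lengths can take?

Fill P[k] for k=2..5: at each k try every first piece i and multiply by the better of (k−i) uncut or P[k−i].
P[2] = 1*max(1,0) = 1*1 = 1
P[3] = max(1*2, 2*1) = 2
P[4] = max(1*3, 2*2, 3*1) = 4
P[5] = max(1*4, 2*3, 3*2, 4*1) = 6
One optimal split: 3 + 2; product 3*2 = 6.

6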